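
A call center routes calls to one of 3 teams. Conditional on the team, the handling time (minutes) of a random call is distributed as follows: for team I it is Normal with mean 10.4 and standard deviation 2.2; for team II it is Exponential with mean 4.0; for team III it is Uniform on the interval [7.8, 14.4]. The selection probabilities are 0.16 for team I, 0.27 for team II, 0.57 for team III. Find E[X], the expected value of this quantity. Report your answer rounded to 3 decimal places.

9.071

Component means — I: 10.4; II: 4; III: 11.1.
E[X] = 0.16·10.4 + 0.27·4 + 0.57·11.1 = 9.071.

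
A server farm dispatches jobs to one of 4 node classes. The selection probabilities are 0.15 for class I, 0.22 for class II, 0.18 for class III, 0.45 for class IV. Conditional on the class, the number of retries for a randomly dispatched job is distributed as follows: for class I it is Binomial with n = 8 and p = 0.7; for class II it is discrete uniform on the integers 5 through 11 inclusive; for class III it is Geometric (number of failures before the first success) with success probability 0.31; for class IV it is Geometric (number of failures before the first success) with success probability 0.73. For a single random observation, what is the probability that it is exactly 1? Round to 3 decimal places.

0.127

Conditional on each class, P(X = 1): I: 0.00122472; II: 0; III: 0.2139; IV: 0.1971.
By total probability, P(X = 1) = 0.15·0.00122472 + 0.22·0 + 0.18·0.2139 + 0.45·0.1971 = 0.127381.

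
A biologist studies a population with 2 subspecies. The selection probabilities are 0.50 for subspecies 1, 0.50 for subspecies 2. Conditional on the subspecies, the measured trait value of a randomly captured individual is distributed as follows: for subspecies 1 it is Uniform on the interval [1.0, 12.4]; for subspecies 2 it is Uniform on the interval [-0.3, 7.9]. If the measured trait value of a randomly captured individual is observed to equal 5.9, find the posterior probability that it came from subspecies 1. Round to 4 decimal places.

Likelihoods f(5.9 | ·): 1: 0.0877193; 2: 0.121951.
Posterior ∝ prior × likelihood. Numerator for 1: 0.5·0.0877193 = 0.0438596.
Normalizing constant: 0.5·0.0877193 + 0.5·0.121951 = 0.104835.
P(1 | observation) = 0.0438596 / 0.104835 = 0.418367.

0.4184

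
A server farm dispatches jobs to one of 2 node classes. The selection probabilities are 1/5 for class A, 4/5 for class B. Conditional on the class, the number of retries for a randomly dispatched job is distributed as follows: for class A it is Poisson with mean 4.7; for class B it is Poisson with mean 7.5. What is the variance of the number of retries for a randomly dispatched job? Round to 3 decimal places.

8.194

Per component, A: μ=4.7, E[X²]=26.79; B: μ=7.5, E[X²]=63.75.
E[X] = 0.2·4.7 + 0.8·7.5 = 6.94.
E[X²] = 0.2·26.79 + 0.8·63.75 = 56.358.
Var(X) = E[X²] − (E[X])² = 56.358 − 48.1636 = 8.1944.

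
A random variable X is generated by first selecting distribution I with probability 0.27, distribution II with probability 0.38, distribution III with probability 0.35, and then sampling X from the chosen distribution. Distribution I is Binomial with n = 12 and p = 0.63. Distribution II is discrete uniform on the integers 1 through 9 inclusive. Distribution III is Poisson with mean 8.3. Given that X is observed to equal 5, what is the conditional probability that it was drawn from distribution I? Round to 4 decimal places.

0.2216

Likelihoods P(X=5 | ·): I: 0.0746174; II: 0.111111; III: 0.0815765.
Posterior ∝ prior × likelihood. Numerator for I: 0.27·0.0746174 = 0.0201467.
Normalizing constant: 0.27·0.0746174 + 0.38·0.111111 + 0.35·0.0815765 = 0.0909207.
P(I | observation) = 0.0201467 / 0.0909207 = 0.221585.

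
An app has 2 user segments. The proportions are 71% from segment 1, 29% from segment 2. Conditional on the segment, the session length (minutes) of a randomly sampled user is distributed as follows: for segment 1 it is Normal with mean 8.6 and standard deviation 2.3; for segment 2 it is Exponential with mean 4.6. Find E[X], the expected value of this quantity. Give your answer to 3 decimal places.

Component means — 1: 8.6; 2: 4.6.
E[X] = 0.71·8.6 + 0.29·4.6 = 7.44.

7.440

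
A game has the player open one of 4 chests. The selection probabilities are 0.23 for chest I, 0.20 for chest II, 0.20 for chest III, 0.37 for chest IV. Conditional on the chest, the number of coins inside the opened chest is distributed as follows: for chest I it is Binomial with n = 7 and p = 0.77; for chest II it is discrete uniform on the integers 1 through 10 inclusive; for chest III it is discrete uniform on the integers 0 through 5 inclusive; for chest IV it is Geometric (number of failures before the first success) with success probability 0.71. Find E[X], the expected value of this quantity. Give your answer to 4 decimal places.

2.9908

Component means — I: 5.39; II: 5.5; III: 2.5; IV: 0.408451.
E[X] = 0.23·5.39 + 0.2·5.5 + 0.2·2.5 + 0.37·0.408451 = 2.99083.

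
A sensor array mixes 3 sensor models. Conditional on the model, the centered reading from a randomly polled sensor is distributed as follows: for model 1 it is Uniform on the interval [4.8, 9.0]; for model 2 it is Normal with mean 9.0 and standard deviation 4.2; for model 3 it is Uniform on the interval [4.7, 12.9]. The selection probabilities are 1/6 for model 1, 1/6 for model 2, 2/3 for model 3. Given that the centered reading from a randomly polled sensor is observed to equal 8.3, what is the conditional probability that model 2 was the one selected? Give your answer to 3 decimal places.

Likelihoods f(8.3 | ·): 1: 0.238095; 2: 0.0936761; 3: 0.121951.
Posterior ∝ prior × likelihood. Numerator for 2: 0.166667·0.0936761 = 0.0156127.
Normalizing constant: 0.166667·0.238095 + 0.166667·0.0936761 + 0.666667·0.121951 = 0.136596.
P(2 | observation) = 0.0156127 / 0.136596 = 0.114298.

0.114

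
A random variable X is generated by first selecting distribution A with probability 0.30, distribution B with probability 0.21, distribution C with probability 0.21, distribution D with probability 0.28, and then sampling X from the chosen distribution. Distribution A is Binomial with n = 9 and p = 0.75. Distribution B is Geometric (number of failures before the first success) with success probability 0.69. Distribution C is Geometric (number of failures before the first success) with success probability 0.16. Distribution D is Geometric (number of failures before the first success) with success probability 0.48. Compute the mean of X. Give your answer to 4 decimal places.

3.5252

Component means — A: 6.75; B: 0.449275; C: 5.25; D: 1.08333.
E[X] = 0.3·6.75 + 0.21·0.449275 + 0.21·5.25 + 0.28·1.08333 = 3.52518.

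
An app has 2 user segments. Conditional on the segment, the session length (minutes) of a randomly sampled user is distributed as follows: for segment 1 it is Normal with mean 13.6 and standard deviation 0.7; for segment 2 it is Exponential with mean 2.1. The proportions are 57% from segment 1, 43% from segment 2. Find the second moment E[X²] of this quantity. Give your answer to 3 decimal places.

109.499

For each component E[X²] = Var + (mean)², giving 1: 185.45; 2: 8.82.
Overall E[X²] = 0.57·185.45 + 0.43·8.82 = 109.499.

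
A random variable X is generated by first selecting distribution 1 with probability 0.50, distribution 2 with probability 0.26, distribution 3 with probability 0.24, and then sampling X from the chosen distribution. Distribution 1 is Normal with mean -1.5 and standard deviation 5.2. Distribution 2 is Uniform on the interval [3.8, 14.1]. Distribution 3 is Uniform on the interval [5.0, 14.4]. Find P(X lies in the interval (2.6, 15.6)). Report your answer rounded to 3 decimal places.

0.607

Conditional on each component, P(2.6 < X < 15.6): 1: 0.21471; 2: 1; 3: 1.
By total probability, P(2.6 < X < 15.6) = 0.5·0.21471 + 0.26·1 + 0.24·1 = 0.607355.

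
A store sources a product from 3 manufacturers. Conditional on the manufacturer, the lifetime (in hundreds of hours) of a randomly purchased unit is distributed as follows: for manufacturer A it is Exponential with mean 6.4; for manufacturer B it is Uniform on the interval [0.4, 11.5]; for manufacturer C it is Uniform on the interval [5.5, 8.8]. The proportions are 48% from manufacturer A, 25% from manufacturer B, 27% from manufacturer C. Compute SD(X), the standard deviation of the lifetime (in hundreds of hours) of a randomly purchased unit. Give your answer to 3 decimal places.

Per component, A: μ=6.4, E[X²]=81.92; B: μ=5.95, E[X²]=45.67; C: μ=7.15, E[X²]=52.03.
E[X] = 0.48·6.4 + 0.25·5.95 + 0.27·7.15 = 6.49.
E[X²] = 0.48·81.92 + 0.25·45.67 + 0.27·52.03 = 64.7872.
Var(X) = E[X²] − (E[X])² = 64.7872 − 42.1201 = 22.6671.
SD(X) = √22.6671 = 4.761.

4.761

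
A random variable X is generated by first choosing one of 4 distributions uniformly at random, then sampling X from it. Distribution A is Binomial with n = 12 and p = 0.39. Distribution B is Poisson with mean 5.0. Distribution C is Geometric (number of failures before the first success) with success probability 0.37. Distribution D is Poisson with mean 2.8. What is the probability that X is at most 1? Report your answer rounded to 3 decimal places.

Conditional on each component, P(X ≤ 1): A: 0.0230189; B: 0.0404277; C: 0.6031; D: 0.231078.
By total probability, P(X ≤ 1) = 0.25·0.0230189 + 0.25·0.0404277 + 0.25·0.6031 + 0.25·0.231078 = 0.224406.

0.224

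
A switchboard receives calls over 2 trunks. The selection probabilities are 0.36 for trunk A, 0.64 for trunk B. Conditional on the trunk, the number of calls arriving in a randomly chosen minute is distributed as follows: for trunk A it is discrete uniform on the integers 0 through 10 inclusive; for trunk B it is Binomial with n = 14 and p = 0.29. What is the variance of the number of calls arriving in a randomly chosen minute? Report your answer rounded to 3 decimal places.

5.648

Per component, A: μ=5, E[X²]=35; B: μ=4.06, E[X²]=19.3662.
E[X] = 0.36·5 + 0.64·4.06 = 4.3984.
E[X²] = 0.36·35 + 0.64·19.3662 = 24.9944.
Var(X) = E[X²] − (E[X])² = 24.9944 − 19.3459 = 5.64845.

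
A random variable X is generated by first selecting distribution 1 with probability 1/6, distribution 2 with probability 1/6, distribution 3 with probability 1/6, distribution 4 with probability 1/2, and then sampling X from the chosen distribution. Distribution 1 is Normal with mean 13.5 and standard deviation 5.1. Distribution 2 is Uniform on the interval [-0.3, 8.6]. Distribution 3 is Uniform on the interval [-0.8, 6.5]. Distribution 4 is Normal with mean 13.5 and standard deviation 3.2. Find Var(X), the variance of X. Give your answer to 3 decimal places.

33.658

Per component, 1: μ=13.5, E[X²]=208.26; 2: μ=4.15, E[X²]=23.8233; 3: μ=2.85, E[X²]=12.5633; 4: μ=13.5, E[X²]=192.49.
E[X] = 0.166667·13.5 + 0.166667·4.15 + 0.166667·2.85 + 0.5·13.5 = 10.1667.
E[X²] = 0.166667·208.26 + 0.166667·23.8233 + 0.166667·12.5633 + 0.5·192.49 = 137.019.
Var(X) = E[X²] − (E[X])² = 137.019 − 103.361 = 33.6583.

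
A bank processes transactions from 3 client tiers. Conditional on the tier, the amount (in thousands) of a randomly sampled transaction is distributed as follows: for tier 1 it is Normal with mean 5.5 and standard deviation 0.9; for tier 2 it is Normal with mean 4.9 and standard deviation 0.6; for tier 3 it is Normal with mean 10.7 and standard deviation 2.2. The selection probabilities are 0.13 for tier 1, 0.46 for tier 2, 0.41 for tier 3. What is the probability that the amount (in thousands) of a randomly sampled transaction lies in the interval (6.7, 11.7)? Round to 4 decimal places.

Conditional on each tier, P(6.7 < X < 11.7): 1: 0.0912112; 2: 0.0013499; 3: 0.640764.
By total probability, P(6.7 < X < 11.7) = 0.13·0.0912112 + 0.46·0.0013499 + 0.41·0.640764 = 0.275192.

0.2752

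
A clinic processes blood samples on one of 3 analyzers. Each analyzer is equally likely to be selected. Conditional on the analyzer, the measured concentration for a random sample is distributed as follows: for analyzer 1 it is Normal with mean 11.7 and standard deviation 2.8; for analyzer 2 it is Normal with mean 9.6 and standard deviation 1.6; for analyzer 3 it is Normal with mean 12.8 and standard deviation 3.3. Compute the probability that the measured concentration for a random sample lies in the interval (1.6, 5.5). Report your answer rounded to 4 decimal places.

0.0105

Conditional on each analyzer, P(1.6 < X < 5.5): 1: 0.0132498; 2: 0.00519579; 3: 0.0131347.
By total probability, P(1.6 < X < 5.5) = 0.333333·0.0132498 + 0.333333·0.00519579 + 0.333333·0.0131347 = 0.0105267.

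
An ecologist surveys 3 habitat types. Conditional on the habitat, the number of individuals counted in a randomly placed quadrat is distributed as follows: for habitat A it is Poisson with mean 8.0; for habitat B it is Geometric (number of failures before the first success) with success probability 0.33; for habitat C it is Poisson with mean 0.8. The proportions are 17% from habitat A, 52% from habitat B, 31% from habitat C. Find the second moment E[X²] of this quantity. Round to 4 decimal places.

For each component E[X²] = Var + (mean)², giving A: 72; B: 10.2746; C: 1.44.
Overall E[X²] = 0.17·72 + 0.52·10.2746 + 0.31·1.44 = 18.0292.

18.0292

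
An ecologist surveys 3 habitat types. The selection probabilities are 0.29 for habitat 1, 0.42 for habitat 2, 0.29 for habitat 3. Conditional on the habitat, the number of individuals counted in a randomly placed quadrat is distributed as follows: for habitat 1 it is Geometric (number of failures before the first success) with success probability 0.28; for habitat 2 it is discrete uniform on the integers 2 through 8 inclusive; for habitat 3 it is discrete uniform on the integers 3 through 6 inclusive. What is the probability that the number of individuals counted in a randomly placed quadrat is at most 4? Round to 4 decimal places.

0.5589

Conditional on each habitat, P(X ≤ 4): 1: 0.806508; 2: 0.428571; 3: 0.5.
By total probability, P(X ≤ 4) = 0.29·0.806508 + 0.42·0.428571 + 0.29·0.5 = 0.558887.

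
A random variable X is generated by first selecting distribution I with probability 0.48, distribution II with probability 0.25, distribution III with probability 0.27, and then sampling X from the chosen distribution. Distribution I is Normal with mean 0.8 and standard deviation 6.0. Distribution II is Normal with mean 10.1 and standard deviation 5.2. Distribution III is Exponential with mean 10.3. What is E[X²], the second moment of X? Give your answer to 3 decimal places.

For each component E[X²] = Var + (mean)², giving I: 36.64; II: 129.05; III: 212.18.
Overall E[X²] = 0.48·36.64 + 0.25·129.05 + 0.27·212.18 = 107.138.

107.138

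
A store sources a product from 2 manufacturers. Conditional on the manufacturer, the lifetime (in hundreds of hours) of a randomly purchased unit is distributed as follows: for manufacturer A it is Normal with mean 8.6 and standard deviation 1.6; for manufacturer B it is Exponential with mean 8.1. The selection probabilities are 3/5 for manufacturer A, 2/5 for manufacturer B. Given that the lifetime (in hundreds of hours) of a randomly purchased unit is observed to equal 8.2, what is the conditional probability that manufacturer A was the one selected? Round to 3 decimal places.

Likelihoods f(8.2 | ·): A: 0.241668; B: 0.04486.
Posterior ∝ prior × likelihood. Numerator for A: 0.6·0.241668 = 0.145001.
Normalizing constant: 0.6·0.241668 + 0.4·0.04486 = 0.162945.
P(A | observation) = 0.145001 / 0.162945 = 0.889877.

0.890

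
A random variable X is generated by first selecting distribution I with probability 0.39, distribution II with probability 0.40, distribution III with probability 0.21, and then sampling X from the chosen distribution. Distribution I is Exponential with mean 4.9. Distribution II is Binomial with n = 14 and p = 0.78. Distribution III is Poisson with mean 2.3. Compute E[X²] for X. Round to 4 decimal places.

68.9812

For each component E[X²] = Var + (mean)², giving I: 48.02; II: 121.649; III: 7.59.
Overall E[X²] = 0.39·48.02 + 0.4·121.649 + 0.21·7.59 = 68.9812.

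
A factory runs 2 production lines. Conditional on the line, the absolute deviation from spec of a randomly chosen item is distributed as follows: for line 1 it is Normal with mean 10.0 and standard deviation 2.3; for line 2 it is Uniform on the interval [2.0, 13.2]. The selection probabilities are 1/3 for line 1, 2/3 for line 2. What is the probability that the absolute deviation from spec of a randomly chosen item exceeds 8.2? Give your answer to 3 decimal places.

Conditional on each line, P(X > 8.2): 1: 0.783072; 2: 0.446429.
By total probability, P(X > 8.2) = 0.333333·0.783072 + 0.666667·0.446429 = 0.558643.

0.559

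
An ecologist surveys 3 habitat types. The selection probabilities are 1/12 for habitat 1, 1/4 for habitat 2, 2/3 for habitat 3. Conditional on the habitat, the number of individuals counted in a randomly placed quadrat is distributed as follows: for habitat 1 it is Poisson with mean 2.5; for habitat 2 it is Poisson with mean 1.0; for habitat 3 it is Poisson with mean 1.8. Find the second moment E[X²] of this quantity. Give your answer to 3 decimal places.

For each component E[X²] = Var + (mean)², giving 1: 8.75; 2: 2; 3: 5.04.
Overall E[X²] = 0.0833333·8.75 + 0.25·2 + 0.666667·5.04 = 4.58917.

4.589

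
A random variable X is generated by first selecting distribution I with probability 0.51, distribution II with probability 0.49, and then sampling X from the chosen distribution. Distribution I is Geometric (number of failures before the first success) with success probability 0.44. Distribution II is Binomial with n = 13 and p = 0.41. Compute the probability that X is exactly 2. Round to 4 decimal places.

0.0897

Conditional on each component, P(X = 2): I: 0.137984; II: 0.0395398.
By total probability, P(X = 2) = 0.51·0.137984 + 0.49·0.0395398 = 0.0897463.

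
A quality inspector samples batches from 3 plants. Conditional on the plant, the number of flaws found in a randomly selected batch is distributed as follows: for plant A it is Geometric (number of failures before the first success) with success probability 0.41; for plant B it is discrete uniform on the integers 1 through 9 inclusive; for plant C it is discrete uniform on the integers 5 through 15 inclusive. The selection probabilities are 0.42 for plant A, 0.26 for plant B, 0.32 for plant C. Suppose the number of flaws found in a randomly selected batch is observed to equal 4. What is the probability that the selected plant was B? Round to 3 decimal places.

Likelihoods P(X=4 | ·): A: 0.0496812; B: 0.111111; C: 0.
Posterior ∝ prior × likelihood. Numerator for B: 0.26·0.111111 = 0.0288889.
Normalizing constant: 0.42·0.0496812 + 0.26·0.111111 + 0.32·0 = 0.049755.
P(B | observation) = 0.0288889 / 0.049755 = 0.580623.

0.581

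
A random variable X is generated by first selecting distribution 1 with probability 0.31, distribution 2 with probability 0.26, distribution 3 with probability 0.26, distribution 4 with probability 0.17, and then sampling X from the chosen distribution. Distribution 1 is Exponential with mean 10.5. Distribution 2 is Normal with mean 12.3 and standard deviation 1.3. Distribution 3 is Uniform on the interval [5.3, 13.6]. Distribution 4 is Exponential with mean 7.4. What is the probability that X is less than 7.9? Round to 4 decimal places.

0.3570

Conditional on each component, P(X < 7.9): 1: 0.528757; 2: 0.00035639; 3: 0.313253; 4: 0.656156.
By total probability, P(X < 7.9) = 0.31·0.528757 + 0.26·0.00035639 + 0.26·0.313253 + 0.17·0.656156 = 0.357.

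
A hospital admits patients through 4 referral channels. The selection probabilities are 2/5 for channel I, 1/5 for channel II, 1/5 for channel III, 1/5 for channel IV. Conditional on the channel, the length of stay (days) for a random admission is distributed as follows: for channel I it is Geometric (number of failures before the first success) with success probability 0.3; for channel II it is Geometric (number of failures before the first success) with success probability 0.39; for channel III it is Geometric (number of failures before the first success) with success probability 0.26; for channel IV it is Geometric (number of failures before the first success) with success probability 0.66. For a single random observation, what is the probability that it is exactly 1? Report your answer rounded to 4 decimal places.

Conditional on each channel, P(X = 1): I: 0.21; II: 0.2379; III: 0.1924; IV: 0.2244.
By total probability, P(X = 1) = 0.4·0.21 + 0.2·0.2379 + 0.2·0.1924 + 0.2·0.2244 = 0.21494.

0.2149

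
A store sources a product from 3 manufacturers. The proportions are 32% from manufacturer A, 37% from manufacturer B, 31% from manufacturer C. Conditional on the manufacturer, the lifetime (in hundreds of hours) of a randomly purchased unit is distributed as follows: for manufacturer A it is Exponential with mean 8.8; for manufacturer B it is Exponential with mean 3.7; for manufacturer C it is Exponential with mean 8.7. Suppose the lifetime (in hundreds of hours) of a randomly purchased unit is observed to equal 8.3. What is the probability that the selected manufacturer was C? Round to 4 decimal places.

Likelihoods f(8.3 | ·): A: 0.0442485; B: 0.0286794; C: 0.0442745.
Posterior ∝ prior × likelihood. Numerator for C: 0.31·0.0442745 = 0.0137251.
Normalizing constant: 0.32·0.0442485 + 0.37·0.0286794 + 0.31·0.0442745 = 0.038496.
P(C | observation) = 0.0137251 / 0.038496 = 0.356533.

0.3565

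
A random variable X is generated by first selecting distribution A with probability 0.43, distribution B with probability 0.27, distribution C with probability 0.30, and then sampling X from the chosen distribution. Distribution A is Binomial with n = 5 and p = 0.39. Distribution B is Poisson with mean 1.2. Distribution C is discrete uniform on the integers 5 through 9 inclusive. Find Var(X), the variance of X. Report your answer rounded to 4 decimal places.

7.5155

Per component, A: μ=1.95, E[X²]=4.992; B: μ=1.2, E[X²]=2.64; C: μ=7, E[X²]=51.
E[X] = 0.43·1.95 + 0.27·1.2 + 0.3·7 = 3.2625.
E[X²] = 0.43·4.992 + 0.27·2.64 + 0.3·51 = 18.1594.
Var(X) = E[X²] − (E[X])² = 18.1594 − 10.6439 = 7.51545.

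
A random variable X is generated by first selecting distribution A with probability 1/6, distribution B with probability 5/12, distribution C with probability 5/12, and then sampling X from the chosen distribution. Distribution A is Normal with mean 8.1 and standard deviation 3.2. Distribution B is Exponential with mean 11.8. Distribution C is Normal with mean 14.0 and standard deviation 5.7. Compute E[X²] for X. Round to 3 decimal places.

For each component E[X²] = Var + (mean)², giving A: 75.85; B: 278.48; C: 228.49.
Overall E[X²] = 0.166667·75.85 + 0.416667·278.48 + 0.416667·228.49 = 223.879.

223.879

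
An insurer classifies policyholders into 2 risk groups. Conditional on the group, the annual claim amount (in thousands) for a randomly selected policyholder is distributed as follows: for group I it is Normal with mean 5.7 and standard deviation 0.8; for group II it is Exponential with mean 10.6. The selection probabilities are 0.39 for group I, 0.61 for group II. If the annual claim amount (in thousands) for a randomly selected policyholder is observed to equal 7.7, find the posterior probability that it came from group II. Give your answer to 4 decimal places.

0.7651

Likelihoods f(7.7 | ·): I: 0.0219104; II: 0.0456264.
Posterior ∝ prior × likelihood. Numerator for II: 0.61·0.0456264 = 0.0278321.
Normalizing constant: 0.39·0.0219104 + 0.61·0.0456264 = 0.0363771.
P(II | observation) = 0.0278321 / 0.0363771 = 0.765098.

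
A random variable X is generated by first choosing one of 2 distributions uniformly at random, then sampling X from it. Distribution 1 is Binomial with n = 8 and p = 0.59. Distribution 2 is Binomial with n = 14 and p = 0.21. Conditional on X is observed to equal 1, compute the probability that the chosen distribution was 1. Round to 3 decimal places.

0.063

Likelihoods P(X=1 | ·): 1: 0.0091924; 2: 0.137246.
Posterior ∝ prior × likelihood. Numerator for 1: 0.5·0.0091924 = 0.0045962.
Normalizing constant: 0.5·0.0091924 + 0.5·0.137246 = 0.0732192.
P(1 | observation) = 0.0045962 / 0.0732192 = 0.0627732.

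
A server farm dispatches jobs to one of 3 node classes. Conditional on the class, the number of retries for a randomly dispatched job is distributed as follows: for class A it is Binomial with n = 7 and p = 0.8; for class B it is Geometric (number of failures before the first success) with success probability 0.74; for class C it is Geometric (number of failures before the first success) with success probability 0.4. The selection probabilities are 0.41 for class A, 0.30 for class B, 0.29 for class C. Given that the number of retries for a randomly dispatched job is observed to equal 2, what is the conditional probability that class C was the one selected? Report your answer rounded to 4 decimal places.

Likelihoods P(X=2 | ·): A: 0.0043008; B: 0.050024; C: 0.144.
Posterior ∝ prior × likelihood. Numerator for C: 0.29·0.144 = 0.04176.
Normalizing constant: 0.41·0.0043008 + 0.3·0.050024 + 0.29·0.144 = 0.0585305.
P(C | observation) = 0.04176 / 0.0585305 = 0.713474.

0.7135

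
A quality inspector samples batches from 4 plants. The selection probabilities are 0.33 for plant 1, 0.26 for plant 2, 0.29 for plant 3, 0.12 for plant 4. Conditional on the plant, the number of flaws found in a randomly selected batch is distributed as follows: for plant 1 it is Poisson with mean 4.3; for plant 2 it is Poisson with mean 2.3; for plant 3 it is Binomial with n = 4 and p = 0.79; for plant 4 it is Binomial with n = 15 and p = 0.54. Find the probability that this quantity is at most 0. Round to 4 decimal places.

Conditional on each plant, P(X ≤ 0): 1: 0.0135686; 2: 0.100259; 3: 0.00194481; 4: 8.7371e-06.
By total probability, P(X ≤ 0) = 0.33·0.0135686 + 0.26·0.100259 + 0.29·0.00194481 + 0.12·8.7371e-06 = 0.03111.

0.0311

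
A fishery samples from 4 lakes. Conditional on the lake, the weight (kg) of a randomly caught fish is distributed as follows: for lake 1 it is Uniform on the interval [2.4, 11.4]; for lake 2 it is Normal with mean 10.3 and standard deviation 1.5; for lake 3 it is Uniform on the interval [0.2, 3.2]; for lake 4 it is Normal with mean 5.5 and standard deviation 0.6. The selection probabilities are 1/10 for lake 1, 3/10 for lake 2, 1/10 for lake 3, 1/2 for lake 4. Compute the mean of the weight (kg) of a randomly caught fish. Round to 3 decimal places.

6.700

Component means — 1: 6.9; 2: 10.3; 3: 1.7; 4: 5.5.
E[X] = 0.1·6.9 + 0.3·10.3 + 0.1·1.7 + 0.5·5.5 = 6.7.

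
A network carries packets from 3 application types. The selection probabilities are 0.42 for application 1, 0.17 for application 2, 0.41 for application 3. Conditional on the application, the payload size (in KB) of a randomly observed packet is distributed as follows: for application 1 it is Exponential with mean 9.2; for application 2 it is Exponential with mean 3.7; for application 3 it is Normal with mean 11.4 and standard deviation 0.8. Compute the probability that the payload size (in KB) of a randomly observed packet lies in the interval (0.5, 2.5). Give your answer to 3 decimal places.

Conditional on each application, P(0.5 < X < 2.5): 1: 0.18505; 2: 0.364785; 3: 0.
By total probability, P(0.5 < X < 2.5) = 0.42·0.18505 + 0.17·0.364785 + 0.41·0 = 0.139734.

0.140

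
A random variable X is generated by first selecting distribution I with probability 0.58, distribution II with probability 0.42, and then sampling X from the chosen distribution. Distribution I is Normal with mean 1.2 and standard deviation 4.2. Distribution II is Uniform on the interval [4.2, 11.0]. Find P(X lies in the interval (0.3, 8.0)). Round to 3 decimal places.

Conditional on each component, P(0.3 < X < 8.0): I: 0.532119; II: 0.558824.
By total probability, P(0.3 < X < 8.0) = 0.58·0.532119 + 0.42·0.558824 = 0.543335.

0.543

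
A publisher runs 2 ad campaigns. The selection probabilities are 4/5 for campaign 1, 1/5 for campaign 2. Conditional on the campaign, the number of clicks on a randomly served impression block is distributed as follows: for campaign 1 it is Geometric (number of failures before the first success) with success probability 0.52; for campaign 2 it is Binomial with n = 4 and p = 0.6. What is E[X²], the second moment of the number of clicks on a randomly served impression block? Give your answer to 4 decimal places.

3.4458

For each component E[X²] = Var + (mean)², giving 1: 2.62722; 2: 6.72.
Overall E[X²] = 0.8·2.62722 + 0.2·6.72 = 3.44578.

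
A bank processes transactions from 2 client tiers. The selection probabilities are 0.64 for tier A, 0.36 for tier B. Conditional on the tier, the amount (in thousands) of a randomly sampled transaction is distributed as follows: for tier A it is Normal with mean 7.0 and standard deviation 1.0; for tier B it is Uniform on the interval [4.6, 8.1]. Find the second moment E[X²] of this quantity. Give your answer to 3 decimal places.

For each component E[X²] = Var + (mean)², giving A: 50; B: 41.3433.
Overall E[X²] = 0.64·50 + 0.36·41.3433 = 46.8836.

46.884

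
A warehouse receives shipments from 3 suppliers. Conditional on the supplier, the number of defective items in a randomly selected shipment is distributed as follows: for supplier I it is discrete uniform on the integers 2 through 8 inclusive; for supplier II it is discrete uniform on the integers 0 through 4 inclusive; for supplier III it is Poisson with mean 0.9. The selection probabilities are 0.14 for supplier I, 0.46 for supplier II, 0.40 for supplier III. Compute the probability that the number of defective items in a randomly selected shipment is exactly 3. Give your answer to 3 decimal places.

Conditional on each supplier, P(X = 3): I: 0.142857; II: 0.2; III: 0.0493982.
By total probability, P(X = 3) = 0.14·0.142857 + 0.46·0.2 + 0.4·0.0493982 = 0.131759.

0.132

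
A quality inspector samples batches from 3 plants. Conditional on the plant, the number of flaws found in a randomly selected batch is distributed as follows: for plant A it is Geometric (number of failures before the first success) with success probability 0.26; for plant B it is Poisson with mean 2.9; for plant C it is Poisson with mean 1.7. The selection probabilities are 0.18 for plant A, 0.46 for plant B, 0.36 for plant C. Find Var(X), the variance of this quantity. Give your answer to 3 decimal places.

Per component, A: μ=2.84615, E[X²]=19.0473; B: μ=2.9, E[X²]=11.31; C: μ=1.7, E[X²]=4.59.
E[X] = 0.18·2.84615 + 0.46·2.9 + 0.36·1.7 = 2.45831.
E[X²] = 0.18·19.0473 + 0.46·11.31 + 0.36·4.59 = 10.2835.
Var(X) = E[X²] − (E[X])² = 10.2835 − 6.04328 = 4.24024.

4.240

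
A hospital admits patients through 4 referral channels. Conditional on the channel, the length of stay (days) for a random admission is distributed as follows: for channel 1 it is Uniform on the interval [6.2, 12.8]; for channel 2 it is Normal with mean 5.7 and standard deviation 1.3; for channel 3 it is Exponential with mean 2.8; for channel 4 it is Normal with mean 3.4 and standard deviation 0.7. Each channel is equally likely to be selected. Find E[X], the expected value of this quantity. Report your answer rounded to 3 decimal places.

5.350

Component means — 1: 9.5; 2: 5.7; 3: 2.8; 4: 3.4.
E[X] = 0.25·9.5 + 0.25·5.7 + 0.25·2.8 + 0.25·3.4 = 5.35.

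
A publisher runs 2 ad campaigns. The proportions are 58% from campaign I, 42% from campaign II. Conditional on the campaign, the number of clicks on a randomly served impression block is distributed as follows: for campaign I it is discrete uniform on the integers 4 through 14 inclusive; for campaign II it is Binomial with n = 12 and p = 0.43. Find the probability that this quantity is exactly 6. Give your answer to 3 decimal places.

Conditional on each campaign, P(X = 6): I: 0.0909091; II: 0.200323.
By total probability, P(X = 6) = 0.58·0.0909091 + 0.42·0.200323 = 0.136863.

0.137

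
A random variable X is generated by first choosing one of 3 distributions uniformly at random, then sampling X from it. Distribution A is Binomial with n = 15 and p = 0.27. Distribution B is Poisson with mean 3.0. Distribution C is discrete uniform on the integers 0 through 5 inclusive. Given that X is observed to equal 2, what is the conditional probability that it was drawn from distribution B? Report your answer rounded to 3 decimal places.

0.432

Likelihoods P(X=2 | ·): A: 0.127972; B: 0.224042; C: 0.166667.
Posterior ∝ prior × likelihood. Numerator for B: 0.333333·0.224042 = 0.0746806.
Normalizing constant: 0.333333·0.127972 + 0.333333·0.224042 + 0.333333·0.166667 = 0.172893.
P(B | observation) = 0.0746806 / 0.172893 = 0.431946.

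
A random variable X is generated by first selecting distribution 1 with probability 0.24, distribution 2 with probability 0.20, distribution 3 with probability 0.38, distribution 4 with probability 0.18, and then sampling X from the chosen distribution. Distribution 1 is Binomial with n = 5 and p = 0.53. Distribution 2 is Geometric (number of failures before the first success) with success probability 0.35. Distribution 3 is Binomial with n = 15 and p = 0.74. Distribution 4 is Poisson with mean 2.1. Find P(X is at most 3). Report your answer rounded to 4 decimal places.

Conditional on each component, P(X ≤ 3): 1: 0.772754; 2: 0.821494; 3: 1.90948e-05; 4: 0.838643.
By total probability, P(X ≤ 3) = 0.24·0.772754 + 0.2·0.821494 + 0.38·1.90948e-05 + 0.18·0.838643 = 0.500723.

0.5007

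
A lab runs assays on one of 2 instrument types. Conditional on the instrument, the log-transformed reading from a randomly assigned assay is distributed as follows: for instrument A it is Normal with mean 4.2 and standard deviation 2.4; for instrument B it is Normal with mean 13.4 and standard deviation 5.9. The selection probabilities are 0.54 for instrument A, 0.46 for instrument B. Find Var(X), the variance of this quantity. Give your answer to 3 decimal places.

40.148

Per component, A: μ=4.2, E[X²]=23.4; B: μ=13.4, E[X²]=214.37.
E[X] = 0.54·4.2 + 0.46·13.4 = 8.432.
E[X²] = 0.54·23.4 + 0.46·214.37 = 111.246.
Var(X) = E[X²] − (E[X])² = 111.246 − 71.0986 = 40.1476.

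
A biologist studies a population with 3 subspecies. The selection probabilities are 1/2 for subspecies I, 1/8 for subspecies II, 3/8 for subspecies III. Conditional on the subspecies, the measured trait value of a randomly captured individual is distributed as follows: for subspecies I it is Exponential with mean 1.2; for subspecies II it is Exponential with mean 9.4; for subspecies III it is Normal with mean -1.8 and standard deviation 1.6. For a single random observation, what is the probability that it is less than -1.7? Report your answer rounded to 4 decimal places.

Conditional on each subspecies, P(X < -1.7): I: 0; II: 0; III: 0.524918.
By total probability, P(X < -1.7) = 0.5·0 + 0.125·0 + 0.375·0.524918 = 0.196844.

0.1968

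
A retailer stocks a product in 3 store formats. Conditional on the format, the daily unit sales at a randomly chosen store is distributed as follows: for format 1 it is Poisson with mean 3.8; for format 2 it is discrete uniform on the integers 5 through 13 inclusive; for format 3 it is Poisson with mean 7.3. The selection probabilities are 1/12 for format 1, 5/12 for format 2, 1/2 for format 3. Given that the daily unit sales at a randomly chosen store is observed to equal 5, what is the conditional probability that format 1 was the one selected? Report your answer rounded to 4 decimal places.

0.1052

Likelihoods P(X=5 | ·): 1: 0.147713; 2: 0.111111; 3: 0.116703.
Posterior ∝ prior × likelihood. Numerator for 1: 0.0833333·0.147713 = 0.0123094.
Normalizing constant: 0.0833333·0.147713 + 0.416667·0.111111 + 0.5·0.116703 = 0.116957.
P(1 | observation) = 0.0123094 / 0.116957 = 0.105247.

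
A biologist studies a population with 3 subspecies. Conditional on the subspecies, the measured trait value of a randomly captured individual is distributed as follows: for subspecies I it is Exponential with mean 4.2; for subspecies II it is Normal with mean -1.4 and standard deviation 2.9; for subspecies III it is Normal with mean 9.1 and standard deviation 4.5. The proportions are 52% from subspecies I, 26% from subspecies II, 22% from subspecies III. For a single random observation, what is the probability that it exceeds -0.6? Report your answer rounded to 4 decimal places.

Conditional on each subspecies, P(X > -0.6): I: 1; II: 0.391327; III: 0.984441.
By total probability, P(X > -0.6) = 0.52·1 + 0.26·0.391327 + 0.22·0.984441 = 0.838322.

0.8383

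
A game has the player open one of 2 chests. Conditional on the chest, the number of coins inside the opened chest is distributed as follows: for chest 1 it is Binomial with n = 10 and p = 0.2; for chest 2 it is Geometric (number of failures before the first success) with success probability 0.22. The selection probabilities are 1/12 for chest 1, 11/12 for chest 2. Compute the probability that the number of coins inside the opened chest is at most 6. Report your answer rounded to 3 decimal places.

Conditional on each chest, P(X ≤ 6): 1: 0.999136; 2: 0.824344.
By total probability, P(X ≤ 6) = 0.0833333·0.999136 + 0.916667·0.824344 = 0.83891.

0.839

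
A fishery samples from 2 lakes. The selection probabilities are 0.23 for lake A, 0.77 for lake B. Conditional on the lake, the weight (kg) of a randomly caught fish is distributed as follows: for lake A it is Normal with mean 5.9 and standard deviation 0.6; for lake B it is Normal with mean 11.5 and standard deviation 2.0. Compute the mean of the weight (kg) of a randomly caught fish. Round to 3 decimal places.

Component means — A: 5.9; B: 11.5.
E[X] = 0.23·5.9 + 0.77·11.5 = 10.212.

10.212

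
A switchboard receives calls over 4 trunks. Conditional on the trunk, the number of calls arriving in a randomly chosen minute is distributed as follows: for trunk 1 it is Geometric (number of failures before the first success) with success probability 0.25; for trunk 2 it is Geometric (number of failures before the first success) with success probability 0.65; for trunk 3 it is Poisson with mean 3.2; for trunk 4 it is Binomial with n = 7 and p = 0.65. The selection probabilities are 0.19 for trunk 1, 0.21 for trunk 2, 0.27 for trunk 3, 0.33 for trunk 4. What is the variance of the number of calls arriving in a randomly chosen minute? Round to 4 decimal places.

Per component, 1: μ=3, E[X²]=21; 2: μ=0.538462, E[X²]=1.11834; 3: μ=3.2, E[X²]=13.44; 4: μ=4.55, E[X²]=22.295.
E[X] = 0.19·3 + 0.21·0.538462 + 0.27·3.2 + 0.33·4.55 = 3.04858.
E[X²] = 0.19·21 + 0.21·1.11834 + 0.27·13.44 + 0.33·22.295 = 15.211.
Var(X) = E[X²] − (E[X])² = 15.211 − 9.29382 = 5.91718.

5.9172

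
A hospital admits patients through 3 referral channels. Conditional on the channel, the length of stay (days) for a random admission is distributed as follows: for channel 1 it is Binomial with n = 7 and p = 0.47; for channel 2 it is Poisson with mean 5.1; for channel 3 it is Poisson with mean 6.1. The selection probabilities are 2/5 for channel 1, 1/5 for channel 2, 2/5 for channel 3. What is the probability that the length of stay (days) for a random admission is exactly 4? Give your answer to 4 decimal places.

0.1878

Conditional on each channel, P(X = 4): 1: 0.254265; 2: 0.171857; 3: 0.129393.
By total probability, P(X = 4) = 0.4·0.254265 + 0.2·0.171857 + 0.4·0.129393 = 0.187835.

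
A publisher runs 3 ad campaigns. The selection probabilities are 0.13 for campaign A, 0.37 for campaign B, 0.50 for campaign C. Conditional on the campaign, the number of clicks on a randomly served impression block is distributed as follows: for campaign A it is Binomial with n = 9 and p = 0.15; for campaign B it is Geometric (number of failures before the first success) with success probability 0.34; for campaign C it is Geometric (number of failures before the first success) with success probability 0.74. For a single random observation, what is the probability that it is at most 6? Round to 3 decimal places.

Conditional on each campaign, P(X ≤ 6): A: 0.999954; B: 0.945448; C: 0.99992.
By total probability, P(X ≤ 6) = 0.13·0.999954 + 0.37·0.945448 + 0.5·0.99992 = 0.97977.

0.980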